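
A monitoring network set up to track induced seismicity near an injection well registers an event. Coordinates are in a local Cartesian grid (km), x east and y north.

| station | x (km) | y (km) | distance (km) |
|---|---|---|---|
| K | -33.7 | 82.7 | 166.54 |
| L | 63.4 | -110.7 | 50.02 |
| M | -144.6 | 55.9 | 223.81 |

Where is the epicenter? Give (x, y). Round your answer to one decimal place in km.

Circle about each station: (x + 33.7)² + (y − 82.7)² = 166.54²; (x − 63.4)² + (y + 110.7)² = 50.02²; (x + 144.6)² + (y − 55.9)² = 223.81².
Subtracting the K equation from the L and M equations removes the quadratic terms:
194.2 x − 386.8 y = 33532.64
-221.8 x − 53.6 y = -6296.35
Solving the 2×2 system: x ≈ 44.0, y ≈ -64.6 km.

x ≈ 44.0 km, y ≈ -64.6 km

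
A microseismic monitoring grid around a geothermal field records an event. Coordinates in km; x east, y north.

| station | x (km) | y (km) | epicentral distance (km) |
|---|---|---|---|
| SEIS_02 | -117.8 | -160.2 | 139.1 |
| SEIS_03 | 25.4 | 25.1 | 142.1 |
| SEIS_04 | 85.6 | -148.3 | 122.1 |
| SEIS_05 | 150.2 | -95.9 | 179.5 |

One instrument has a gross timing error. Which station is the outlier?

SEIS_02

Solve using three stations at a time. Using SEIS_03, SEIS_04, SEIS_05 (subtract circle equations pairwise → linear system) gives (x, y) ≈ (-29.0, -106.2).
Distances from that point to each station vs reported:
  SEIS_02: calculated 103.9 vs reported 139.1 → residual 35.2 km
  SEIS_03: calculated 142.1 vs reported 142.1 → residual 0.0 km
  SEIS_04: calculated 122.1 vs reported 122.1 → residual 0.0 km
  SEIS_05: calculated 179.5 vs reported 179.5 → residual 0.0 km
SEIS_03, SEIS_04, SEIS_05 are mutually consistent (residuals ≈ 0); SEIS_02 is off by 35.2 km.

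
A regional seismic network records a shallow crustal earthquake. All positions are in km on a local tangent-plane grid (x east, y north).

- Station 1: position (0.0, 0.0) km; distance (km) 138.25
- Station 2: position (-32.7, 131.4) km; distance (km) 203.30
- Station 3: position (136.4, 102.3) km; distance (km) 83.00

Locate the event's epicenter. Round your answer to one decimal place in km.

136.9 km east, 19.3 km north

Circle about each station: x² + y² = 138.25²; (x + 32.7)² + (y − 131.4)² = 203.30²; (x − 136.4)² + (y − 102.3)² = 83.00².
Subtracting the Station 1 equation from the Station 2 and Station 3 equations removes the quadratic terms:
-65.4 x + 262.8 y = -3882.58
272.8 x + 204.6 y = 41294.31
Solving the 2×2 system: x ≈ 136.9, y ≈ 19.3 km.
Check against Station 1 (with the unrounded x, y): √(x²+y²) = 138.25 ≈ 138.25 km. ✓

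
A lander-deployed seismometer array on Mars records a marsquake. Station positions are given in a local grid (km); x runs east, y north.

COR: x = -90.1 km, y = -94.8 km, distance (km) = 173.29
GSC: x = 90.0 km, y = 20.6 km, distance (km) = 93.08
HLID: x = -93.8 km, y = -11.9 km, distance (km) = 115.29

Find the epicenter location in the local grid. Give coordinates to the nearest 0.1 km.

x ≈ 2.3 km, y ≈ 51.8 km

Circle about each station: (x + 90.1)² + (y + 94.8)² = 173.29²; (x − 90.0)² + (y − 20.6)² = 93.08²; (x + 93.8)² + (y + 11.9)² = 115.29².
Subtracting the COR equation from the GSC and HLID equations removes the quadratic terms:
360.2 x + 230.8 y = 12784.85
-7.4 x + 165.8 y = 8572.64
Solving the 2×2 system: x ≈ 2.3, y ≈ 51.8 km.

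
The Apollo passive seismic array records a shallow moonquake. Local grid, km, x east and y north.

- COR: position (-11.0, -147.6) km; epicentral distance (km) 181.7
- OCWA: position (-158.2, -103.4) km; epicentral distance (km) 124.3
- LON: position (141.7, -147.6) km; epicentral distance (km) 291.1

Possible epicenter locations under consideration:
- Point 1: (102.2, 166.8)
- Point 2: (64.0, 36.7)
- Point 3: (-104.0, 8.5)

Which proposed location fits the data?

For each candidate, compare |candidate − station| to the reported distance:
Point 1: residuals COR 152.5, OCWA 251.0, LON 25.8 → max 251.0 km
Point 2: residuals COR 17.3, OCWA 138.4, LON 91.1 → max 138.4 km
Point 3: residuals COR 0.0, OCWA 0.0, LON 0.0 → max 0.0 km
Only Point 3 has all residuals ≈ 0.

Point 3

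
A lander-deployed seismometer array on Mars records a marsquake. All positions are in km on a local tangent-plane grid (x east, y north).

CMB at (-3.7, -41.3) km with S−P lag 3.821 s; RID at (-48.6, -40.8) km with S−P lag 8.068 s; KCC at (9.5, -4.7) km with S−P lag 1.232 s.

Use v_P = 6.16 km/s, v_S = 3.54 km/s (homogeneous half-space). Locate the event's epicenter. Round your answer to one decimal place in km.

Distance from S−P lag: d = Δt · v_P v_S / (v_P − v_S) = Δt · (6.16·3.54)/(6.16−3.54) ≈ 8.3231·Δt.
So d_CMB = 31.80, d_RID = 67.15, d_KCC = 10.25 km.
Circle about each station: (x + 3.7)² + (y + 41.3)² = 31.80²; (x + 48.6)² + (y + 40.8)² = 67.15²; (x − 9.5)² + (y + 4.7)² = 10.25².
Subtracting the CMB equation from the RID and KCC equations removes the quadratic terms:
-89.8 x + 1.0 y = -1190.66
26.4 x + 73.2 y = -700.86
Solving the 2×2 system: x ≈ 13.1, y ≈ -14.3 km.

(13.1, -14.3)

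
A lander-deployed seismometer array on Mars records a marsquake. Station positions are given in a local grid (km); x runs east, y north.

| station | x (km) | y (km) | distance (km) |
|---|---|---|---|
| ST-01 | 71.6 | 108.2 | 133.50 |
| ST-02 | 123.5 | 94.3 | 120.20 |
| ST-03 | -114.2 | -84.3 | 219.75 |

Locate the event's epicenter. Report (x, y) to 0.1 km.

Circle about each station: (x − 71.6)² + (y − 108.2)² = 133.50²; (x − 123.5)² + (y − 94.3)² = 120.20²; (x + 114.2)² + (y + 84.3)² = 219.75².
Subtracting pairs of circle equations eliminates x²+y² and gives linear equations (the radical axes):
103.8 x − 27.8 y = 10685.15
-371.6 x − 385.0 y = -27153.48
Solving the 2×2 system: x ≈ 96.8, y ≈ -22.9 km.
Check against ST-01 (with the unrounded x, y): √((x − 71.6)²+(y − 108.2)²) = 133.51 ≈ 133.50 km. ✓

96.8 km east, -22.9 km north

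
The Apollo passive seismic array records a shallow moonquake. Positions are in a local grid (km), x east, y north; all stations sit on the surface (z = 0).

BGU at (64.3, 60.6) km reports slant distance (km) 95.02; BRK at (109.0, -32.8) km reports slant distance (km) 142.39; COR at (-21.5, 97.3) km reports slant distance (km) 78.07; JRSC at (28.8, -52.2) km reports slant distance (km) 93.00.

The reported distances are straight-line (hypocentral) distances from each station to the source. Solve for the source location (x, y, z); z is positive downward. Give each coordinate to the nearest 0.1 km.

Each station gives a sphere (x−x_i)² + (y−y_i)² + z² = d_i² (stations at z=0).
Subtracting the BGU sphere from BRK and COR: z² cancels, leaving linear equations in x and y:
89.4 x − 186.8 y = -6096.12
-171.6 x + 73.4 y = 5056.57
Solving: x ≈ -19.500, y ≈ 23.302 km (keep extra digits for the depth step; rounded: -19.5, 23.3).
Then from the BGU sphere: z² = 95.02² − (x − 64.3)² − (y − 60.6)² with x = -19.500, y = 23.302, so z ≈ 24.804 ≈ 24.8 km.

(-19.5, 23.3, 24.8)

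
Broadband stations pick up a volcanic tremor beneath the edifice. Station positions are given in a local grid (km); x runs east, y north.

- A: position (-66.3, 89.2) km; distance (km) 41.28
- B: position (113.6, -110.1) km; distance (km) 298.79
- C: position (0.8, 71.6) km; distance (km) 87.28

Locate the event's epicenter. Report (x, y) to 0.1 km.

Circle about each station: (x + 66.3)² + (y − 89.2)² = 41.28²; (x − 113.6)² + (y + 110.1)² = 298.79²; (x − 0.8)² + (y − 71.6)² = 87.28².
Subtracting the A equation from the B and C equations removes the quadratic terms:
359.8 x − 398.6 y = -74896.79
134.2 x − 35.2 y = -13138.89
Solving the 2×2 system: x ≈ -63.7, y ≈ 130.4 km.

(-63.7, 130.4)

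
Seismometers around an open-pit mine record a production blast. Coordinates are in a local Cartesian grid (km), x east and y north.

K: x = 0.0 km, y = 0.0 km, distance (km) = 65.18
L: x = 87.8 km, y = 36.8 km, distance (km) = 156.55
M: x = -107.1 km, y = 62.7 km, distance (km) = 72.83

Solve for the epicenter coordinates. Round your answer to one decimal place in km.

Circle about each station: x² + y² = 65.18²; (x − 87.8)² + (y − 36.8)² = 156.55²; (x + 107.1)² + (y − 62.7)² = 72.83².
Subtracting the K equation from the L and M equations removes the quadratic terms:
175.6 x + 73.6 y = -11196.39
-214.2 x + 125.4 y = 14345.92
Solving the 2×2 system: x ≈ -65.1, y ≈ 3.2 km.

-65.1 km east, 3.2 km north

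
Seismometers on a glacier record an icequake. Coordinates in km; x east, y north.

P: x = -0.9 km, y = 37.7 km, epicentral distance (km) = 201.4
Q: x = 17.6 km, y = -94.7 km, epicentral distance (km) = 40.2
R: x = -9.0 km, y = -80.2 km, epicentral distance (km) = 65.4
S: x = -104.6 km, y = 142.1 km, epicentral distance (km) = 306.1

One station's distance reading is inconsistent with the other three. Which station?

Solve using three stations at a time. Using Q, R, S (subtract circle equations pairwise → linear system) gives (x, y) ≈ (29.4, -133.1).
Distances from that point to each station vs reported:
  P: calculated 173.5 vs reported 201.4 → residual 27.9 km
  Q: calculated 40.2 vs reported 40.2 → residual 0.0 km
  R: calculated 65.4 vs reported 65.4 → residual 0.0 km
  S: calculated 306.1 vs reported 306.1 → residual 0.0 km
Q, R, S are mutually consistent (residuals ≈ 0); P is off by 27.9 km.

P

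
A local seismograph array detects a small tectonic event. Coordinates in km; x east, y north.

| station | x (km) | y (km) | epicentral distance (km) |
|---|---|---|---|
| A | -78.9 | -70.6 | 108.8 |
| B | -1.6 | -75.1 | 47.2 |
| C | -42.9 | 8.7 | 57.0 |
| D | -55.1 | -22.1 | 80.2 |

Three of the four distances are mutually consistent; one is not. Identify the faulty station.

Solve using three stations at a time. Using A, B, D (subtract circle equations pairwise → linear system) gives (x, y) ≈ (24.1, -35.3).
Distances from that point to each station vs reported:
  A: calculated 108.9 vs reported 108.8 → residual 0.1 km
  B: calculated 47.4 vs reported 47.2 → residual 0.2 km
  C: calculated 80.2 vs reported 57.0 → residual 23.2 km
  D: calculated 80.3 vs reported 80.2 → residual 0.1 km
A, B, D are mutually consistent (residuals ≈ 0); C is off by 23.2 km.

C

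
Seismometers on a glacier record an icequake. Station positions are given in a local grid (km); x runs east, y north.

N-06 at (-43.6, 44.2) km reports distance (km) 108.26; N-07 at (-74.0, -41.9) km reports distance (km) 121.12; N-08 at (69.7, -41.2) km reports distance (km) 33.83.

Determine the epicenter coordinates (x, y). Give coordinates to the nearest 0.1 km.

Circle about each station: (x + 43.6)² + (y − 44.2)² = 108.26²; (x + 74.0)² + (y + 41.9)² = 121.12²; (x − 69.7)² + (y + 41.2)² = 33.83².
Subtracting the N-06 equation from the N-07 and N-08 equations removes the quadratic terms:
-60.8 x − 172.2 y = 427.18
226.6 x − 170.8 y = 13276.69
Solving the 2×2 system: x ≈ 44.8, y ≈ -18.3 km.

(44.8, -18.3)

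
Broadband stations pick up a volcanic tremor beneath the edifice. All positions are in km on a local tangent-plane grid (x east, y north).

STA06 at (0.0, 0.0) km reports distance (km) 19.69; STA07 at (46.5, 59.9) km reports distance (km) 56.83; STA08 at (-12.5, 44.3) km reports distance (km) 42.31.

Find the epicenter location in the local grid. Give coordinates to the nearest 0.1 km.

(15.3, 12.4)

Circle about each station: x² + y² = 19.69²; (x − 46.5)² + (y − 59.9)² = 56.83²; (x + 12.5)² + (y − 44.3)² = 42.31².
Subtracting the STA06 equation from the STA07 and STA08 equations removes the quadratic terms:
93.0 x + 119.8 y = 2908.31
-25.0 x + 88.6 y = 716.30
Solving the 2×2 system: x ≈ 15.3, y ≈ 12.4 km.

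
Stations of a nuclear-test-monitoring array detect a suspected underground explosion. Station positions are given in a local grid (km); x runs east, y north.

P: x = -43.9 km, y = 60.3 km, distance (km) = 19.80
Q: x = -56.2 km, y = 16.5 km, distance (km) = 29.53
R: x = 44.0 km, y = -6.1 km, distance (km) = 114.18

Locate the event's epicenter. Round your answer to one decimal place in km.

x ≈ -57.6 km, y ≈ 46.0 km

Circle about each station: (x + 43.9)² + (y − 60.3)² = 19.80²; (x + 56.2)² + (y − 16.5)² = 29.53²; (x − 44.0)² + (y + 6.1)² = 114.18².
Subtracting the P equation from the Q and R equations removes the quadratic terms:
-24.6 x − 87.6 y = -2612.59
175.8 x − 132.8 y = -16235.12
Solving the 2×2 system: x ≈ -57.6, y ≈ 46.0 km.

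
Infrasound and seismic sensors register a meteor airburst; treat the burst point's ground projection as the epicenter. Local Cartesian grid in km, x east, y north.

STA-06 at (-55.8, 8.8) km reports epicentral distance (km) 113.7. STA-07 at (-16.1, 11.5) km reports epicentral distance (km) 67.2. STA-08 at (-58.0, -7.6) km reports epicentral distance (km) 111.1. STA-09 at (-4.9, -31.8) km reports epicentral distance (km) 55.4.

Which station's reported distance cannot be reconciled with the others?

Solve using three stations at a time. Using STA-06, STA-08, STA-09 (subtract circle equations pairwise → linear system) gives (x, y) ≈ (50.4, -31.6).
Distances from that point to each station vs reported:
  STA-06: calculated 113.7 vs reported 113.7 → residual 0.0 km
  STA-07: calculated 79.3 vs reported 67.2 → residual 12.1 km
  STA-08: calculated 111.1 vs reported 111.1 → residual 0.0 km
  STA-09: calculated 55.3 vs reported 55.4 → residual 0.1 km
STA-06, STA-08, STA-09 are mutually consistent (residuals ≈ 0); STA-07 is off by 12.1 km.

STA-07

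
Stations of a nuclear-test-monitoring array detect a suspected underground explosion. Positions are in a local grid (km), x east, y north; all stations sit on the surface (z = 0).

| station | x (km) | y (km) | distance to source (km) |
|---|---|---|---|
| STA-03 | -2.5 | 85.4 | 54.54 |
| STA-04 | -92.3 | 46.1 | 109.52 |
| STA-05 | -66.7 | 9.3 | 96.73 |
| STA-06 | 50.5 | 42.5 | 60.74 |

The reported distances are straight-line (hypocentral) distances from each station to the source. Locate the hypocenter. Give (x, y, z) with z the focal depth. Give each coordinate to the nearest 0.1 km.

x ≈ 8.4 km, y ≈ 53.0 km, depth ≈ 42.5 km

Each station gives a sphere (x−x_i)² + (y−y_i)² + z² = d_i² (stations at z=0).
Subtracting the STA-03 sphere from STA-04 and STA-05: z² cancels, leaving linear equations in x and y:
-179.6 x − 78.6 y = -5674.93
-128.4 x − 152.2 y = -9146.11
Solving: x ≈ 8.400, y ≈ 53.006 km (keep extra digits for the depth step; rounded: 8.4, 53.0).
Then from the STA-03 sphere: z² = 54.54² − (x + 2.5)² − (y − 85.4)² with x = 8.400, y = 53.006, so z ≈ 42.502 ≈ 42.5 km.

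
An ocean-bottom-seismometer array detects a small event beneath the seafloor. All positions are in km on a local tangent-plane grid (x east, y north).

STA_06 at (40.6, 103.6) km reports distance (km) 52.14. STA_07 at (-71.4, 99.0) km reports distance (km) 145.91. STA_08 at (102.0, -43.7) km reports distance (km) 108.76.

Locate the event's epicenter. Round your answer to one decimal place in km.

69.2 km east, 60.0 km north

Circle about each station: (x − 40.6)² + (y − 103.6)² = 52.14²; (x + 71.4)² + (y − 99.0)² = 145.91²; (x − 102.0)² + (y + 43.7)² = 108.76².
Subtracting the STA_06 equation from the STA_07 and STA_08 equations removes the quadratic terms:
-224.0 x − 9.2 y = -16053.51
122.8 x − 294.6 y = -9177.79
Solving the 2×2 system: x ≈ 69.2, y ≈ 60.0 km.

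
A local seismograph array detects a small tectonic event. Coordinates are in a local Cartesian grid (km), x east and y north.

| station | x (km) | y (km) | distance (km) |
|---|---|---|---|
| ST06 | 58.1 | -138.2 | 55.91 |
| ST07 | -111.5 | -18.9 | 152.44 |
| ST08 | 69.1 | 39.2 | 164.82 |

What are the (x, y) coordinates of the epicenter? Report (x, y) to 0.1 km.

x ≈ 7.8 km, y ≈ -113.8 km

Circle about each station: (x − 58.1)² + (y + 138.2)² = 55.91²; (x + 111.5)² + (y + 18.9)² = 152.44²; (x − 69.1)² + (y − 39.2)² = 164.82².
Subtracting the ST06 equation from the ST07 and ST08 equations removes the quadratic terms:
-339.2 x + 238.6 y = -29797.42
22.0 x + 354.8 y = -40203.10
Solving the 2×2 system: x ≈ 7.8, y ≈ -113.8 km.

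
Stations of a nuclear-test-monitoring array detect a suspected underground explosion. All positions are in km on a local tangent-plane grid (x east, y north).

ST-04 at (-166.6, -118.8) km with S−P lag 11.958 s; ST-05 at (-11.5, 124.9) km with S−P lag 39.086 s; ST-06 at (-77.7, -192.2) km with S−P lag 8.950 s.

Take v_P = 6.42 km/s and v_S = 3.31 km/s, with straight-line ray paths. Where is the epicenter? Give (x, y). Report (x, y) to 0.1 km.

Distance from S−P lag: d = Δt · v_P v_S / (v_P − v_S) = Δt · (6.42·3.31)/(6.42−3.31) ≈ 6.8329·Δt.
So d_ST-04 = 81.71, d_ST-05 = 267.07, d_ST-06 = 61.15 km.
Circle about each station: (x + 166.6)² + (y + 118.8)² = 81.71²; (x + 11.5)² + (y − 124.9)² = 267.07²; (x + 77.7)² + (y + 192.2)² = 61.15².
Subtracting pairs of circle equations eliminates x²+y² and gives linear equations (the radical axes):
310.2 x + 487.4 y = -90786.60
177.8 x − 146.8 y = 4046.33
Solving the 2×2 system: x ≈ -85.9, y ≈ -131.6 km.

x ≈ -85.9 km, y ≈ -131.6 km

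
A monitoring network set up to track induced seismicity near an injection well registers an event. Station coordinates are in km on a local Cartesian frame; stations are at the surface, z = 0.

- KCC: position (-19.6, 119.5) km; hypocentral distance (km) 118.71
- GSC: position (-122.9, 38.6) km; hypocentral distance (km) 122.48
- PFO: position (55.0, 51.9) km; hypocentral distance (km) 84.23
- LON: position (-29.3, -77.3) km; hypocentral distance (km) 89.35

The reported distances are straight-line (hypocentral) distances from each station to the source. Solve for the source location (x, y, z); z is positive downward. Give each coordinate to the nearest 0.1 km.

x ≈ -8.7 km, y ≈ 4.8 km, depth ≈ 28.6 km

Each station gives a sphere (x−x_i)² + (y−y_i)² + z² = d_i² (stations at z=0).
Subtracting the KCC sphere from GSC and PFO: z² cancels, leaving linear equations in x and y:
-206.6 x − 161.8 y = 1020.67
149.2 x − 135.2 y = -1948.43
Solving: x ≈ -8.704, y ≈ 4.806 km (keep extra digits for the depth step; rounded: -8.7, 4.8).
Then from the KCC sphere: z² = 118.71² − (x + 19.6)² − (y − 119.5)² with x = -8.704, y = 4.806, so z ≈ 28.612 ≈ 28.6 km.
Check against LON (with the unrounded solution): distance 89.35 ≈ 89.35 km. ✓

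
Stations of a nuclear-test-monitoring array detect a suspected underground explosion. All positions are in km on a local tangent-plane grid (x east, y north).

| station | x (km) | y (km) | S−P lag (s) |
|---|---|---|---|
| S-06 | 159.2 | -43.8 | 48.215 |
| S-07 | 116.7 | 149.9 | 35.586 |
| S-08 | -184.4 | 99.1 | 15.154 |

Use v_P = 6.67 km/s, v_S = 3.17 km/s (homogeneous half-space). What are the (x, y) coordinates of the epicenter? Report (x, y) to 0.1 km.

(-92.9, 102.1)

Distance from S−P lag: d = Δt · v_P v_S / (v_P − v_S) = Δt · (6.67·3.17)/(6.67−3.17) ≈ 6.0411·Δt.
So d_S-06 = 291.27, d_S-07 = 214.98, d_S-08 = 91.55 km.
Circle about each station: (x − 159.2)² + (y + 43.8)² = 291.27²; (x − 116.7)² + (y − 149.9)² = 214.98²; (x + 184.4)² + (y − 99.1)² = 91.55².
Subtracting the S-06 equation from the S-07 and S-08 equations removes the quadratic terms:
-85.0 x + 387.4 y = 47447.63
-687.2 x + 285.8 y = 93017.90
Solving the 2×2 system: x ≈ -92.9, y ≈ 102.1 km.
Check against S-06 (with the unrounded x, y): √((x − 159.2)²+(y + 43.8)²) = 291.27 ≈ 291.27 km. ✓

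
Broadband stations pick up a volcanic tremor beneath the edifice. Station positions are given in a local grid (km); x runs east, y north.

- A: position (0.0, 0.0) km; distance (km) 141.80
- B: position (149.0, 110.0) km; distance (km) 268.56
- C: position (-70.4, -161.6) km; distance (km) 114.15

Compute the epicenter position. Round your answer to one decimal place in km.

x ≈ 40.8 km, y ≈ -135.8 km

Circle about each station: x² + y² = 141.80²; (x − 149.0)² + (y − 110.0)² = 268.56²; (x + 70.4)² + (y + 161.6)² = 114.15².
Subtracting pairs of circle equations eliminates x²+y² and gives linear equations (the radical axes):
298.0 x + 220.0 y = -17716.23
-140.8 x − 323.2 y = 38147.74
Solving the 2×2 system: x ≈ 40.8, y ≈ -135.8 km.
Check against A (with the unrounded x, y): √(x²+y²) = 141.81 ≈ 141.80 km. ✓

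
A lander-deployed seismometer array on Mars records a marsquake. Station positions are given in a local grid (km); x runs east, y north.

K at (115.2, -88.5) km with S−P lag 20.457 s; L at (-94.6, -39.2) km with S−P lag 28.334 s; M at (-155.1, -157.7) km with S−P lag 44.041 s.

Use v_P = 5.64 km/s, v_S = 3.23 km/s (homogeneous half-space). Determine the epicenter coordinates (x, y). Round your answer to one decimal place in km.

(92.8, 64.5)

Distance from S−P lag: d = Δt · v_P v_S / (v_P − v_S) = Δt · (5.64·3.23)/(5.64−3.23) ≈ 7.5590·Δt.
So d_K = 154.63, d_L = 214.18, d_M = 332.91 km.
Circle about each station: (x − 115.2)² + (y + 88.5)² = 154.63²; (x + 94.6)² + (y + 39.2)² = 214.18²; (x + 155.1)² + (y + 157.7)² = 332.91².
Subtracting the K equation from the L and M equations removes the quadratic terms:
-419.6 x + 98.6 y = -32580.13
-540.6 x − 138.4 y = -59096.62
Solving the 2×2 system: x ≈ 92.8, y ≈ 64.5 km.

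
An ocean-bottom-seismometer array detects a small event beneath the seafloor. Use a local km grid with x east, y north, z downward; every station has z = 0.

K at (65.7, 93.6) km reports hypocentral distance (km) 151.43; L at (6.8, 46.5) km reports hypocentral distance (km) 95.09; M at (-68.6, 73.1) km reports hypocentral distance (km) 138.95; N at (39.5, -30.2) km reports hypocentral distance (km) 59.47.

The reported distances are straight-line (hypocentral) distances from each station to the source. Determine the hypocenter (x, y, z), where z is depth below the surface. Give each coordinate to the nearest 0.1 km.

Each station gives a sphere (x−x_i)² + (y−y_i)² + z² = d_i² (stations at z=0).
Subtracting the K sphere from L and M: z² cancels, leaving linear equations in x and y:
-117.8 x − 94.2 y = 3019.98
-268.6 x − 41.0 y = 596.06
Solving: x ≈ 3.305, y ≈ -36.193 km (keep extra digits for the depth step; rounded: 3.3, -36.2).
Then from the K sphere: z² = 151.43² − (x − 65.7)² − (y − 93.6)² with x = 3.305, y = -36.193, so z ≈ 46.815 ≈ 46.8 km.
Check against N (with the unrounded solution): distance 59.48 ≈ 59.47 km. ✓

x ≈ 3.3 km, y ≈ -36.2 km, depth ≈ 46.8 km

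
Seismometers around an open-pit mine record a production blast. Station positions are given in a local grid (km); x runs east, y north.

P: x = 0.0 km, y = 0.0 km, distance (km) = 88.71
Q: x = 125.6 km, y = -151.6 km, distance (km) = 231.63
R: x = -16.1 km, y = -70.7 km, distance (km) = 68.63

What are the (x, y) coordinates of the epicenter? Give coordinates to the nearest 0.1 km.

(-78.3, -41.7)

Circle about each station: x² + y² = 88.71²; (x − 125.6)² + (y + 151.6)² = 231.63²; (x + 16.1)² + (y + 70.7)² = 68.63².
Subtracting pairs of circle equations eliminates x²+y² and gives linear equations (the radical axes):
251.2 x − 303.2 y = -7025.07
-32.2 x − 141.4 y = 8417.09
Solving the 2×2 system: x ≈ -78.3, y ≈ -41.7 km.
Check against P (with the unrounded x, y): √(x²+y²) = 88.71 ≈ 88.71 km. ✓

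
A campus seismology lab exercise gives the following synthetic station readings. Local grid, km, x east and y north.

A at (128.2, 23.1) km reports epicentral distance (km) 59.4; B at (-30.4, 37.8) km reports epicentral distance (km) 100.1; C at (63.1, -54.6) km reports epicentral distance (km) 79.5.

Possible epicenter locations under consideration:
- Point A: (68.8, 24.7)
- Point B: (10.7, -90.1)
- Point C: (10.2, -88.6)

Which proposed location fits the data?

For each candidate, compare |candidate − station| to the reported distance:
Point A: residuals A 0.0, B 0.0, C 0.0 → max 0.0 km
Point B: residuals A 103.8, B 34.2, C 16.2 → max 103.8 km
Point C: residuals A 103.1, B 32.7, C 16.6 → max 103.1 km
Only Point A has all residuals ≈ 0.

Point A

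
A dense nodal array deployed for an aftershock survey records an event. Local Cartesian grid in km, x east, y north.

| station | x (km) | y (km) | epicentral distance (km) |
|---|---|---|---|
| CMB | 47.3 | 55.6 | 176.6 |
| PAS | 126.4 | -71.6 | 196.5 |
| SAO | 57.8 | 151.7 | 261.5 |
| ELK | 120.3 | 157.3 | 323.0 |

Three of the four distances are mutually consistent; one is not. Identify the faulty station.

Solve using three stations at a time. Using CMB, PAS, SAO (subtract circle equations pairwise → linear system) gives (x, y) ≈ (-70.2, -76.5).
Distances from that point to each station vs reported:
  CMB: calculated 176.8 vs reported 176.6 → residual 0.2 km
  PAS: calculated 196.6 vs reported 196.5 → residual 0.1 km
  SAO: calculated 261.6 vs reported 261.5 → residual 0.1 km
  ELK: calculated 301.5 vs reported 323.0 → residual 21.5 km
CMB, PAS, SAO are mutually consistent (residuals ≈ 0); ELK is off by 21.5 km.

ELK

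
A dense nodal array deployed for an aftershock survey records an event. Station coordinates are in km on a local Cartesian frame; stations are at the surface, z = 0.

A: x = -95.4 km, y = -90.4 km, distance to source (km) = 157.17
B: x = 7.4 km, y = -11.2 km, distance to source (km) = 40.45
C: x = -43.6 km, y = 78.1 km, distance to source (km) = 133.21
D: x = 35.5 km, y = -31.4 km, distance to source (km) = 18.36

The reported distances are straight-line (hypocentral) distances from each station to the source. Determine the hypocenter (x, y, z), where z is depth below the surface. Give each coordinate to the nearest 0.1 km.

Each station gives a sphere (x−x_i)² + (y−y_i)² + z² = d_i² (stations at z=0).
Subtracting the A sphere from B and C: z² cancels, leaving linear equations in x and y:
205.6 x + 158.4 y = 5973.09
103.6 x + 337.0 y = -2315.25
Solving: x ≈ 45.004, y ≈ -20.705 km (keep extra digits for the depth step; rounded: 45.0, -20.7).
Then from the A sphere: z² = 157.17² − (x + 95.4)² − (y + 90.4)² with x = 45.004, y = -20.705, so z ≈ 11.477 ≈ 11.5 km.

x ≈ 45.0 km, y ≈ -20.7 km, depth ≈ 11.5 km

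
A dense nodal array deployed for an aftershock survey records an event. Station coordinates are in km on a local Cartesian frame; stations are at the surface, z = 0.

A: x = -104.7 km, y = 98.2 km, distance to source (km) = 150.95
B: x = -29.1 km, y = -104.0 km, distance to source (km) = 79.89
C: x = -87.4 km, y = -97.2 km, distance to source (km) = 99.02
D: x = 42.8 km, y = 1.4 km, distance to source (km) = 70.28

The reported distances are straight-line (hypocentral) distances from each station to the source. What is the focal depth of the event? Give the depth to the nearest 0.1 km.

Each station gives a sphere (x−x_i)² + (y−y_i)² + z² = d_i² (stations at z=0).
Subtracting the A sphere from B and C: z² cancels, leaving linear equations in x and y:
151.2 x − 404.4 y = 7460.97
34.6 x − 390.8 y = 9462.21
Solving: x ≈ -20.196, y ≈ -26.000 km (keep extra digits for the depth step; rounded: -20.2, -26.0).
Then from the A sphere: z² = 150.95² − (x + 104.7)² − (y − 98.2)² with x = -20.196, y = -26.000, so z ≈ 14.810 ≈ 14.8 km.

z ≈ 14.8 km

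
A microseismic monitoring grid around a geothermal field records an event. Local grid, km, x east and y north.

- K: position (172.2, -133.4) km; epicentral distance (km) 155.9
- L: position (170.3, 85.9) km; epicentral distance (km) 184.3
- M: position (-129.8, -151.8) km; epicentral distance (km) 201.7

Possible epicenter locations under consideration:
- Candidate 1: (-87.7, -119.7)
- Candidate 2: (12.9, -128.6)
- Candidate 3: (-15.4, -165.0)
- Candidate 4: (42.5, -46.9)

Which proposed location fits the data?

For each candidate, compare |candidate − station| to the reported distance:
Candidate 1: residuals K 104.4, L 145.6, M 148.8 → max 148.8 km
Candidate 2: residuals K 3.5, L 81.8, M 57.1 → max 81.8 km
Candidate 3: residuals K 34.3, L 127.8, M 86.5 → max 127.8 km
Candidate 4: residuals K 0.0, L 0.0, M 0.0 → max 0.0 km
Only Candidate 4 has all residuals ≈ 0.

Candidate 4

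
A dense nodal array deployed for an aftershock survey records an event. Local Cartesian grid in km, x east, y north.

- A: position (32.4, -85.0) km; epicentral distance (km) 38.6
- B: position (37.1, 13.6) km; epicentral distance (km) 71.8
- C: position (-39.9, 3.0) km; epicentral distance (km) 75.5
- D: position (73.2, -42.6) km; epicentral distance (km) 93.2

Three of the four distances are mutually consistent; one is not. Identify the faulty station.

Solve using three stations at a time. Using A, B, C (subtract circle equations pairwise → linear system) gives (x, y) ≈ (10.6, -53.1).
Distances from that point to each station vs reported:
  A: calculated 38.6 vs reported 38.6 → residual 0.0 km
  B: calculated 71.8 vs reported 71.8 → residual 0.0 km
  C: calculated 75.5 vs reported 75.5 → residual 0.0 km
  D: calculated 63.5 vs reported 93.2 → residual 29.7 km
A, B, C are mutually consistent (residuals ≈ 0); D is off by 29.7 km.

D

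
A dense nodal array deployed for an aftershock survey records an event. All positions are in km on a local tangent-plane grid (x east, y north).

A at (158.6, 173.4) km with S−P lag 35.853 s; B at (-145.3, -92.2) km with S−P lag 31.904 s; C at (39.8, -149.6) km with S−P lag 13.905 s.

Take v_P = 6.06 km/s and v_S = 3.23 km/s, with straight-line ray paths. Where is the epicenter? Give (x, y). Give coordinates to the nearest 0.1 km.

(72.9, -59.3)

Distance from S−P lag: d = Δt · v_P v_S / (v_P − v_S) = Δt · (6.06·3.23)/(6.06−3.23) ≈ 6.9165·Δt.
So d_A = 247.98, d_B = 220.67, d_C = 96.17 km.
Circle about each station: (x − 158.6)² + (y − 173.4)² = 247.98²; (x + 145.3)² + (y + 92.2)² = 220.67²; (x − 39.8)² + (y + 149.6)² = 96.17².
Subtracting the A equation from the B and C equations removes the quadratic terms:
-607.8 x − 531.2 y = -12809.76
-237.6 x − 646.0 y = 20988.09
Solving the 2×2 system: x ≈ 72.9, y ≈ -59.3 km.
Check against A (with the unrounded x, y): √((x − 158.6)²+(y − 173.4)²) = 247.98 ≈ 247.98 km. ✓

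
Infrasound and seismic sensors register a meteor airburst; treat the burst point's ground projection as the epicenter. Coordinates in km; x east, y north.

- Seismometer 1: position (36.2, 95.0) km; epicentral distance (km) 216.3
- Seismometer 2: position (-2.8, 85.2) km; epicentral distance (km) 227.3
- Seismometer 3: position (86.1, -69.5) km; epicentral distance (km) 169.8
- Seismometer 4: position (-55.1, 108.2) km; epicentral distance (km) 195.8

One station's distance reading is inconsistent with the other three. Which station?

Seismometer 2

Solve using three stations at a time. Using Seismometer 1, Seismometer 3, Seismometer 4 (subtract circle equations pairwise → linear system) gives (x, y) ≈ (-82.8, -85.5).
Distances from that point to each station vs reported:
  Seismometer 1: calculated 216.2 vs reported 216.3 → residual 0.1 km
  Seismometer 2: calculated 188.5 vs reported 227.3 → residual 38.8 km
  Seismometer 3: calculated 169.6 vs reported 169.8 → residual 0.2 km
  Seismometer 4: calculated 195.6 vs reported 195.8 → residual 0.2 km
Seismometer 1, Seismometer 3, Seismometer 4 are mutually consistent (residuals ≈ 0); Seismometer 2 is off by 38.8 km.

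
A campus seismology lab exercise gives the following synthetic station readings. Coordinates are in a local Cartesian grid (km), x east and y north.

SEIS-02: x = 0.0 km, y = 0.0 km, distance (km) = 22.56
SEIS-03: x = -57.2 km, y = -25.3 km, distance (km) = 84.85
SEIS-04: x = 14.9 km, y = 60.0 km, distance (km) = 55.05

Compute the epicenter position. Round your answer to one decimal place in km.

x ≈ 21.9 km, y ≈ 5.4 km

Circle about each station: x² + y² = 22.56²; (x + 57.2)² + (y + 25.3)² = 84.85²; (x − 14.9)² + (y − 60.0)² = 55.05².
Subtracting the SEIS-02 equation from the SEIS-03 and SEIS-04 equations removes the quadratic terms:
-114.4 x − 50.6 y = -2778.64
29.8 x + 120.0 y = 1300.46
Solving the 2×2 system: x ≈ 21.9, y ≈ 5.4 km.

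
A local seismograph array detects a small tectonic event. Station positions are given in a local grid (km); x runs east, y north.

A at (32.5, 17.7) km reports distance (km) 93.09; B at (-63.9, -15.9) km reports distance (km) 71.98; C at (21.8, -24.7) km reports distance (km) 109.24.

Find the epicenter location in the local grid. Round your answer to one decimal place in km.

Circle about each station: (x − 32.5)² + (y − 17.7)² = 93.09²; (x + 63.9)² + (y + 15.9)² = 71.98²; (x − 21.8)² + (y + 24.7)² = 109.24².
Subtracting the A equation from the B and C equations removes the quadratic terms:
-192.8 x − 67.2 y = 6451.11
-21.4 x − 84.8 y = -3551.84
Solving the 2×2 system: x ≈ -52.7, y ≈ 55.2 km.

(-52.7, 55.2)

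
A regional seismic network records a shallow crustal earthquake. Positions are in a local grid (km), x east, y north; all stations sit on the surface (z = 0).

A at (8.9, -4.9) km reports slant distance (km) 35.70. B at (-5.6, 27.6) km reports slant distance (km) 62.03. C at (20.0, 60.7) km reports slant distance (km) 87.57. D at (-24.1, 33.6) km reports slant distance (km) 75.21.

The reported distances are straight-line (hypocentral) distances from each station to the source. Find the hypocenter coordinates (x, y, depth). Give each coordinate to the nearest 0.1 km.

Each station gives a sphere (x−x_i)² + (y−y_i)² + z² = d_i² (stations at z=0).
Subtracting the A sphere from B and C: z² cancels, leaving linear equations in x and y:
-29.0 x + 65.0 y = -1883.33
22.2 x + 131.2 y = -2412.74
Solving: x ≈ 17.200, y ≈ -21.300 km (keep extra digits for the depth step; rounded: 17.2, -21.3).
Then from the A sphere: z² = 35.70² − (x − 8.9)² − (y + 4.9)² with x = 17.200, y = -21.300, so z ≈ 30.605 ≈ 30.6 km.

x ≈ 17.2 km, y ≈ -21.3 km, depth ≈ 30.6 km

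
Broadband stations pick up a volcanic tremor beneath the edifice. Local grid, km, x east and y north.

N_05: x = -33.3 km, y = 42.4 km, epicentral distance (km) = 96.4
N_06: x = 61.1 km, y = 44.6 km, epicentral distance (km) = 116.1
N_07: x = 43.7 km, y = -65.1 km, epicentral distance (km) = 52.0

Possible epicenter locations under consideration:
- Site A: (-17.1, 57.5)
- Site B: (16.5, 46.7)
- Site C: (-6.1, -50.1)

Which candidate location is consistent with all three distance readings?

Site C

For each candidate, compare |candidate − station| to the reported distance:
Site A: residuals N_05 74.3, N_06 36.8, N_07 84.8 → max 84.8 km
Site B: residuals N_05 46.4, N_06 71.5, N_07 63.1 → max 71.5 km
Site C: residuals N_05 0.0, N_06 0.0, N_07 0.0 → max 0.0 km
Only Site C has all residuals ≈ 0.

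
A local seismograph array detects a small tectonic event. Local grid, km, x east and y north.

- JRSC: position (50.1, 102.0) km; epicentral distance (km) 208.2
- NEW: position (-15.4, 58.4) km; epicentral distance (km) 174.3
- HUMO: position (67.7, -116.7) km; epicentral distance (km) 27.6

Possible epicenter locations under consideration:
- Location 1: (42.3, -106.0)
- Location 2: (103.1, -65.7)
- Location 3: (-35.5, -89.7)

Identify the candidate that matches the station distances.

Location 1

For each candidate, compare |candidate − station| to the reported distance:
Location 1: residuals JRSC 0.1, NEW 0.1, HUMO 0.0 → max 0.1 km
Location 2: residuals JRSC 32.3, NEW 2.7, HUMO 34.5 → max 34.5 km
Location 3: residuals JRSC 1.7, NEW 24.8, HUMO 79.1 → max 79.1 km
Only Location 1 has all residuals ≈ 0.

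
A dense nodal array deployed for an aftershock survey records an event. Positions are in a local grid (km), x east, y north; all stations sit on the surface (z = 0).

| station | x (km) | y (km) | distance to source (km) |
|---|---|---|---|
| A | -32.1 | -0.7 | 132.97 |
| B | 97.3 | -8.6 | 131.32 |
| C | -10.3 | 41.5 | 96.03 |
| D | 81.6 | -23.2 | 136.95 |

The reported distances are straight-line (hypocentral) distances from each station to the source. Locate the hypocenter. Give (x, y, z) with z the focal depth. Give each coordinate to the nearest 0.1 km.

x ≈ 40.0 km, y ≈ 89.0 km, depth ≈ 66.6 km

Each station gives a sphere (x−x_i)² + (y−y_i)² + z² = d_i² (stations at z=0).
Subtracting the A sphere from B and C: z² cancels, leaving linear equations in x and y:
258.8 x − 15.8 y = 8946.43
43.6 x + 84.4 y = 9256.70
Solving: x ≈ 40.003, y ≈ 89.011 km (keep extra digits for the depth step; rounded: 40.0, 89.0).
Then from the A sphere: z² = 132.97² − (x + 32.1)² − (y + 0.7)² with x = 40.003, y = 89.011, so z ≈ 66.589 ≈ 66.6 km.
Check against D (with the unrounded solution): distance 136.95 ≈ 136.95 km. ✓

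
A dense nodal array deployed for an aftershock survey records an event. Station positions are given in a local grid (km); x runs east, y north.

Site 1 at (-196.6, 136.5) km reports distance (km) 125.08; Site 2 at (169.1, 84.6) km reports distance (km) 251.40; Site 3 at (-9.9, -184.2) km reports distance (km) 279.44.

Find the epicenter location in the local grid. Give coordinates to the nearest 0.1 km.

Circle about each station: (x + 196.6)² + (y − 136.5)² = 125.08²; (x − 169.1)² + (y − 84.6)² = 251.40²; (x + 9.9)² + (y + 184.2)² = 279.44².
Subtracting pairs of circle equations eliminates x²+y² and gives linear equations (the radical axes):
731.4 x − 103.8 y = -69088.79
373.4 x − 641.4 y = -85697.87
Solving the 2×2 system: x ≈ -82.3, y ≈ 85.7 km.

-82.3 km east, 85.7 km north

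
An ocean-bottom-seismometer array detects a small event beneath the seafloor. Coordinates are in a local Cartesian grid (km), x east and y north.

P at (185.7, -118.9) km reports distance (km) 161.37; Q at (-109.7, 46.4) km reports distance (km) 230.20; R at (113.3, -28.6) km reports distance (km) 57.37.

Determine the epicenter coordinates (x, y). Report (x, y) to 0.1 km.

119.8 km east, 28.4 km north

Circle about each station: (x − 185.7)² + (y + 118.9)² = 161.37²; (x + 109.7)² + (y − 46.4)² = 230.20²; (x − 113.3)² + (y + 28.6)² = 57.37².
Subtracting the P equation from the Q and R equations removes the quadratic terms:
-590.8 x + 330.6 y = -61386.41
-144.8 x + 180.6 y = -12217.89
Solving the 2×2 system: x ≈ 119.8, y ≈ 28.4 km.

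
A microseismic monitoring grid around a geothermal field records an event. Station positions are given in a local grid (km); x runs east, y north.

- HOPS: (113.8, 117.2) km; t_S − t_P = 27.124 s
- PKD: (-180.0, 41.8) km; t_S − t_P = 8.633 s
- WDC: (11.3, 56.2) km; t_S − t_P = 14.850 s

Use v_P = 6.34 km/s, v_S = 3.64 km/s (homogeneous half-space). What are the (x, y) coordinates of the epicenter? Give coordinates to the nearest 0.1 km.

x ≈ -114.2 km, y ≈ 75.2 km

Distance from S−P lag: d = Δt · v_P v_S / (v_P − v_S) = Δt · (6.34·3.64)/(6.34−3.64) ≈ 8.5473·Δt.
So d_HOPS = 231.84, d_PKD = 73.79, d_WDC = 126.93 km.
Circle about each station: (x − 113.8)² + (y − 117.2)² = 231.84²; (x + 180.0)² + (y − 41.8)² = 73.79²; (x − 11.3)² + (y − 56.2)² = 126.93².
Subtracting pairs of circle equations eliminates x²+y² and gives linear equations (the radical axes):
-587.6 x − 150.8 y = 55765.78
-205.0 x − 122.0 y = 14238.41
Solving the 2×2 system: x ≈ -114.2, y ≈ 75.2 km.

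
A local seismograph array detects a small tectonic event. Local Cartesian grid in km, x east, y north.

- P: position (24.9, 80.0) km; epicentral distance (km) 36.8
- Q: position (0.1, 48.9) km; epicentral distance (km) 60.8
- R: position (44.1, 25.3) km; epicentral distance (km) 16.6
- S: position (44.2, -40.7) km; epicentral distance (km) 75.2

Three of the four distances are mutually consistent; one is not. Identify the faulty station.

Solve using three stations at a time. Using Q, R, S (subtract circle equations pairwise → linear system) gives (x, y) ≈ (58.8, 33.1).
Distances from that point to each station vs reported:
  P: calculated 57.9 vs reported 36.8 → residual 21.1 km
  Q: calculated 60.8 vs reported 60.8 → residual 0.0 km
  R: calculated 16.6 vs reported 16.6 → residual 0.0 km
  S: calculated 75.2 vs reported 75.2 → residual 0.0 km
Q, R, S are mutually consistent (residuals ≈ 0); P is off by 21.1 km.

P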